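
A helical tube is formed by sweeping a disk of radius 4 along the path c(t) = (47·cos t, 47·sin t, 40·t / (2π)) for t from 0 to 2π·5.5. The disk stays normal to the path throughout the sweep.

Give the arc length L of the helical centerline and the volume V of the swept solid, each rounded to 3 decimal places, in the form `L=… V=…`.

L=1639.035 V=82386.900

2πR = 2π·47 = 295.309709
per-turn = √(295.309709² + 40²) = √(87207.8245 + 1600) = √88807.8245 = 298.006417
L = 5.5 × 298.006417 = 1639.035293
V = π·4² × L = 50.265482 × 1639.035293 = 82386.899753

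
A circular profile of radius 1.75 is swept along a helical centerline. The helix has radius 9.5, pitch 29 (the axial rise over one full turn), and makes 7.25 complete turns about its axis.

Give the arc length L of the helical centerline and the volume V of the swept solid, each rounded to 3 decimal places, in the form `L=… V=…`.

L=481.125 V=4628.967

2πR = 2π·9.5 = 59.690260
per-turn = √(59.690260² + 29²) = √(3562.9272 + 841) = √4403.9272 = 66.362092
L = 7.25 × 66.362092 = 481.125163
V = π·1.75² × L = 9.621128 × 481.125163 = 4628.966541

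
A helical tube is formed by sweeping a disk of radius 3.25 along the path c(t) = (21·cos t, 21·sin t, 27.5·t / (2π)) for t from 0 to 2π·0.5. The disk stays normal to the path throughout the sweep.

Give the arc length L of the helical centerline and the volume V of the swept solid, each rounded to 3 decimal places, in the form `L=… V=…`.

L=67.391 V=2236.243

2πR = 2π·21 = 131.946891
per-turn = √(131.946891² + 27.5²) = √(17409.9822 + 756.25) = √18166.2322 = 134.782166
L = 0.5 × 134.782166 = 67.391083
V = π·3.25² × L = 33.183072 × 67.391083 = 2236.243180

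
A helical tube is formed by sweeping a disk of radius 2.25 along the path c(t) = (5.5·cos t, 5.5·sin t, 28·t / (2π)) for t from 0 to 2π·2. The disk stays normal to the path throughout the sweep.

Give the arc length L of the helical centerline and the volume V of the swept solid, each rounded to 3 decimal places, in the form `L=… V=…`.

2πR = 2π·5.5 = 34.557519
per-turn = √(34.557519² + 28²) = √(1194.2221 + 784) = √1978.2221 = 44.477209
L = 2 × 44.477209 = 88.954418
V = π·2.25² × L = 15.904313 × 88.954418 = 1414.758894

L=88.954 V=1414.759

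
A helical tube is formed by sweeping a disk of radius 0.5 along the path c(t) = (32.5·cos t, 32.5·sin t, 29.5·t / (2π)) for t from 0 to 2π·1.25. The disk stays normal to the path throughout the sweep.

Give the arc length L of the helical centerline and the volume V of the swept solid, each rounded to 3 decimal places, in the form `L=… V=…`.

L=257.904 V=202.557

2πR = 2π·32.5 = 204.203522
per-turn = √(204.203522² + 29.5²) = √(41699.0786 + 870.25) = √42569.3286 = 206.323359
L = 1.25 × 206.323359 = 257.904199
V = π·0.5² × L = 0.785398 × 257.904199 = 202.557484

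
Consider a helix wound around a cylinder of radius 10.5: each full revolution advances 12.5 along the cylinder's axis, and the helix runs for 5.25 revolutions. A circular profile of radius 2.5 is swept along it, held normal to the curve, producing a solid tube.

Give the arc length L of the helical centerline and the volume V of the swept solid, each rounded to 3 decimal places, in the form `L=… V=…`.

L=352.523 V=6921.768

2πR = 2π·10.5 = 65.973446
per-turn = √(65.973446² + 12.5²) = √(4352.4955 + 156.25) = √4508.7455 = 67.147193
L = 5.25 × 67.147193 = 352.522764
V = π·2.5² × L = 19.634954 × 352.522764 = 6921.768280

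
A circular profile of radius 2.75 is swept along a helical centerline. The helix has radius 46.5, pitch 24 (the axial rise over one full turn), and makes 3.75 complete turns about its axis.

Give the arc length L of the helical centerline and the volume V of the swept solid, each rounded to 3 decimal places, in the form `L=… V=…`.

L=1099.321 V=26117.985

2πR = 2π·46.5 = 292.168117
per-turn = √(292.168117² + 24²) = √(85362.2085 + 576) = √85938.2085 = 293.152193
L = 3.75 × 293.152193 = 1099.320725
V = π·2.75² × L = 23.758294 × 1099.320725 = 26117.985473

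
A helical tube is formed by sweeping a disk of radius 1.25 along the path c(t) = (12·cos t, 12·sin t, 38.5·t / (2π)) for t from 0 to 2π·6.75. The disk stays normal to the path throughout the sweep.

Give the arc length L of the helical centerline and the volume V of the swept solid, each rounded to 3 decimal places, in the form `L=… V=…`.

2πR = 2π·12 = 75.398224
per-turn = √(75.398224² + 38.5²) = √(5684.8921 + 1482.25) = √7167.1421 = 84.658976
L = 6.75 × 84.658976 = 571.448085
V = π·1.25² × L = 4.908739 × 571.448085 = 2805.089226

L=571.448 V=2805.089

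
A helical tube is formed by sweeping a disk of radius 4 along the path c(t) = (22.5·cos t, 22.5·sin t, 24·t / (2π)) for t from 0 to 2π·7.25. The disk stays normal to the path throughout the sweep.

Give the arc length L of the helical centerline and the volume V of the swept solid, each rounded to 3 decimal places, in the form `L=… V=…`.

2πR = 2π·22.5 = 141.371669
per-turn = √(141.371669² + 24²) = √(19985.9489 + 576) = √20561.9489 = 143.394382
L = 7.25 × 143.394382 = 1039.609273
V = π·4² × L = 50.265482 × 1039.609273 = 52256.461655

L=1039.609 V=52256.462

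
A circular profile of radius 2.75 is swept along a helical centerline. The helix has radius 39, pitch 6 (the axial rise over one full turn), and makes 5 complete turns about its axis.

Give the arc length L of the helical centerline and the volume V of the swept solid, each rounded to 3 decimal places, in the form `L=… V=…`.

2πR = 2π·39 = 245.044227
per-turn = √(245.044227² + 6²) = √(60046.6732 + 36) = √60082.6732 = 245.117672
L = 5 × 245.117672 = 1225.588361
V = π·2.75² × L = 23.758294 × 1225.588361 = 29117.889135

L=1225.588 V=29117.889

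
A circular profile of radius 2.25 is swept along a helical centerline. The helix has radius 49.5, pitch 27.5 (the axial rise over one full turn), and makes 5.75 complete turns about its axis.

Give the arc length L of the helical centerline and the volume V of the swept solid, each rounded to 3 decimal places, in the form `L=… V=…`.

2πR = 2π·49.5 = 311.017673
per-turn = √(311.017673² + 27.5²) = √(96731.9927 + 756.25) = √97488.2427 = 312.231073
L = 5.75 × 312.231073 = 1795.328668
V = π·2.25² × L = 15.904313 × 1795.328668 = 28553.468727

L=1795.329 V=28553.469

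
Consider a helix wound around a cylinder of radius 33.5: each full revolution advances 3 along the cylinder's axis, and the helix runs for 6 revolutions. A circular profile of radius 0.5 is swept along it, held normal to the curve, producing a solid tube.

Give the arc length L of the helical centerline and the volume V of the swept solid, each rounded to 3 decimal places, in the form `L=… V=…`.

L=1263.049 V=991.996

2πR = 2π·33.5 = 210.486708
per-turn = √(210.486708² + 3²) = √(44304.6542 + 9) = √44313.6542 = 210.508086
L = 6 × 210.508086 = 1263.048514
V = π·0.5² × L = 0.785398 × 1263.048514 = 991.995983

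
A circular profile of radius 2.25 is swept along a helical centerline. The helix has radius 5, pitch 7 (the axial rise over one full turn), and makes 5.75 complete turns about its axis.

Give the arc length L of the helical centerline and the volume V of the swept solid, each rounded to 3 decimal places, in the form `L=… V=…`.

L=185.071 V=2943.434

2πR = 2π·5 = 31.415927
per-turn = √(31.415927² + 7²) = √(986.9604 + 49) = √1035.9604 = 32.186339
L = 5.75 × 32.186339 = 185.071451
V = π·2.25² × L = 15.904313 × 185.071451 = 2943.434252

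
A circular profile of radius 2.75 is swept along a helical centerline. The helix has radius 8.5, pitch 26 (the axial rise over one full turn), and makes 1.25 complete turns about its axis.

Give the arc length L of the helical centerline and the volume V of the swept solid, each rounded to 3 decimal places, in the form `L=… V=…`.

L=74.250 V=1764.042

2πR = 2π·8.5 = 53.407075
per-turn = √(53.407075² + 26²) = √(2852.3157 + 676) = √3528.3157 = 59.399627
L = 1.25 × 59.399627 = 74.249534
V = π·2.75² × L = 23.758294 × 74.249534 = 1764.042281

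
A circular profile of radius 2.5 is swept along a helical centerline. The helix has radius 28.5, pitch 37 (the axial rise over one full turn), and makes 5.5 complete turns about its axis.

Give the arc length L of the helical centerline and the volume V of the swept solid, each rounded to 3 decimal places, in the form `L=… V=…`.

2πR = 2π·28.5 = 179.070781
per-turn = √(179.070781² + 37²) = √(32066.3447 + 1369) = √33435.3447 = 182.853342
L = 5.5 × 182.853342 = 1005.693381
V = π·2.5² × L = 19.634954 × 1005.693381 = 19746.743365

L=1005.693 V=19746.743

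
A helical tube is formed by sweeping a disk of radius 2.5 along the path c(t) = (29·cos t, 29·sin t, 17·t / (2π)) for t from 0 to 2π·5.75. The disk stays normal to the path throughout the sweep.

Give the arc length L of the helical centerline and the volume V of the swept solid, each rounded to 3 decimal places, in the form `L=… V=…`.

2πR = 2π·29 = 182.212374
per-turn = √(182.212374² + 17²) = √(33201.3492 + 289) = √33490.3492 = 183.003686
L = 5.75 × 183.003686 = 1052.271196
V = π·2.5² × L = 19.634954 × 1052.271196 = 20661.296625

L=1052.271 V=20661.297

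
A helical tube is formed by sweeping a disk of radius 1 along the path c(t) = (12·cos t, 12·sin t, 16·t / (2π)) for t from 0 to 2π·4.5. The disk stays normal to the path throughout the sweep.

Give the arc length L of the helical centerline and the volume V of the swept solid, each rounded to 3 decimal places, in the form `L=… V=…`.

2πR = 2π·12 = 75.398224
per-turn = √(75.398224² + 16²) = √(5684.8921 + 256) = √5940.8921 = 77.077183
L = 4.5 × 77.077183 = 346.847323
V = π·1² × L = 3.141593 × 346.847323 = 1089.653003

L=346.847 V=1089.653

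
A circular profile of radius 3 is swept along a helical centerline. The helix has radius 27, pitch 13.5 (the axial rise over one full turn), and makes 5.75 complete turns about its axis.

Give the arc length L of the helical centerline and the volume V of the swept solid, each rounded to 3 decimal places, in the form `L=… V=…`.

L=978.548 V=27667.800

2πR = 2π·27 = 169.646003
per-turn = √(169.646003² + 13.5²) = √(28779.7664 + 182.25) = √28962.0164 = 170.182304
L = 5.75 × 170.182304 = 978.548245
V = π·3² × L = 28.274334 × 978.548245 = 27667.799807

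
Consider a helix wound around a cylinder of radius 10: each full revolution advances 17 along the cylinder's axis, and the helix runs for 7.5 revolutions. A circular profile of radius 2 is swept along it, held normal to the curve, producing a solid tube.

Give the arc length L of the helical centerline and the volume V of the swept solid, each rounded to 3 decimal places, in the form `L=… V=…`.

L=488.183 V=6134.685

2πR = 2π·10 = 62.831853
per-turn = √(62.831853² + 17²) = √(3947.8418 + 289) = √4236.8418 = 65.091027
L = 7.5 × 65.091027 = 488.182700
V = π·2² × L = 12.566371 × 488.182700 = 6134.684741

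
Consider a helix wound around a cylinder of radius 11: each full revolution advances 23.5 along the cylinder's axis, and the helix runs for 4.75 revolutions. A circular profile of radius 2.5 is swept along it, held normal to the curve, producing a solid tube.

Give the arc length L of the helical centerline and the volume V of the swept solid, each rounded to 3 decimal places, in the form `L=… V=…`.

2πR = 2π·11 = 69.115038
per-turn = √(69.115038² + 23.5²) = √(4776.8885 + 552.25) = √5329.1385 = 73.000949
L = 4.75 × 73.000949 = 346.754507
V = π·2.5² × L = 19.634954 × 346.754507 = 6808.508823

L=346.755 V=6808.509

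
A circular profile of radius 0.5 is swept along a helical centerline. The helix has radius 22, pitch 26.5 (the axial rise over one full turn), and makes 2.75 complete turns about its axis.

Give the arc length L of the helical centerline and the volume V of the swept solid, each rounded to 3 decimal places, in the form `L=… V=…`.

2πR = 2π·22 = 138.230077
per-turn = √(138.230077² + 26.5²) = √(19107.5541 + 702.25) = √19809.8041 = 140.747306
L = 2.75 × 140.747306 = 387.055091
V = π·0.5² × L = 0.785398 × 387.055091 = 303.992358

L=387.055 V=303.992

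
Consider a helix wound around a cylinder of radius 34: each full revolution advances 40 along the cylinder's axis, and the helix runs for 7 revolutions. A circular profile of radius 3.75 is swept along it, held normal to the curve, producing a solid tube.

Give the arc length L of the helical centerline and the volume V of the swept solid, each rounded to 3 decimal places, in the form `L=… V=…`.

2πR = 2π·34 = 213.628300
per-turn = √(213.628300² + 40²) = √(45637.0508 + 1600) = √47237.0508 = 217.340863
L = 7 × 217.340863 = 1521.386041
V = π·3.75² × L = 44.178647 × 1521.386041 = 67212.776401

L=1521.386 V=67212.776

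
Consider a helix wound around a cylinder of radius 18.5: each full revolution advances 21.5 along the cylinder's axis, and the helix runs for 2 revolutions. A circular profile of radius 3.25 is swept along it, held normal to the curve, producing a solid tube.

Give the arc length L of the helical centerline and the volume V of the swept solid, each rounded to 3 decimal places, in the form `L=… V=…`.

2πR = 2π·18.5 = 116.238928
per-turn = √(116.238928² + 21.5²) = √(13511.4884 + 462.25) = √13973.7384 = 118.210568
L = 2 × 118.210568 = 236.421136
V = π·3.25² × L = 33.183072 × 236.421136 = 7845.179684

L=236.421 V=7845.180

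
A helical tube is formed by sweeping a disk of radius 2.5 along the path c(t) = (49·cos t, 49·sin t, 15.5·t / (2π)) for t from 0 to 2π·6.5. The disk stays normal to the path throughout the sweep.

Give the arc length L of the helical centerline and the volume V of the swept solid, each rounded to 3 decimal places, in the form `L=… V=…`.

L=2003.729 V=39343.128

2πR = 2π·49 = 307.876080
per-turn = √(307.876080² + 15.5²) = √(94787.6807 + 240.25) = √95027.9307 = 308.266006
L = 6.5 × 308.266006 = 2003.729041
V = π·2.5² × L = 19.634954 × 2003.729041 = 39343.127723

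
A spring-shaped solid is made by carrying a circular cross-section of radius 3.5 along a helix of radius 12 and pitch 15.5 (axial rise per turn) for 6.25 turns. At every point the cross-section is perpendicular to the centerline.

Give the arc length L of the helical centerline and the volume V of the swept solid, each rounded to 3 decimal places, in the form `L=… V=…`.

L=481.093 V=18514.644

2πR = 2π·12 = 75.398224
per-turn = √(75.398224² + 15.5²) = √(5684.8921 + 240.25) = √5925.1421 = 76.974945
L = 6.25 × 76.974945 = 481.093405
V = π·3.5² × L = 38.484510 × 481.093405 = 18514.643971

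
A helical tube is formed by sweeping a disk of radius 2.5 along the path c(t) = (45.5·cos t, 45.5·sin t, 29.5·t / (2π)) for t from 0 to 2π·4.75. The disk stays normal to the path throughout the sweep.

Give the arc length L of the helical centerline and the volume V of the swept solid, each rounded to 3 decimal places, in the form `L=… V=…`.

2πR = 2π·45.5 = 285.884931
per-turn = √(285.884931² + 29.5²) = √(81730.1940 + 870.25) = √82600.4440 = 287.402930
L = 4.75 × 287.402930 = 1365.163916
V = π·2.5² × L = 19.634954 × 1365.163916 = 26804.930818

L=1365.164 V=26804.931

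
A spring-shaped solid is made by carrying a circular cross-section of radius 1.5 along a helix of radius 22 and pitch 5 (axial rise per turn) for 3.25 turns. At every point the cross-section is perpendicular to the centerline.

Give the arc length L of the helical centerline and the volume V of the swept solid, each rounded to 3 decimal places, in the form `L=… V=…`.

L=449.542 V=3177.622

2πR = 2π·22 = 138.230077
per-turn = √(138.230077² + 5²) = √(19107.5541 + 25) = √19132.5541 = 138.320476
L = 3.25 × 138.320476 = 449.541547
V = π·1.5² × L = 7.068583 × 449.541547 = 3177.621952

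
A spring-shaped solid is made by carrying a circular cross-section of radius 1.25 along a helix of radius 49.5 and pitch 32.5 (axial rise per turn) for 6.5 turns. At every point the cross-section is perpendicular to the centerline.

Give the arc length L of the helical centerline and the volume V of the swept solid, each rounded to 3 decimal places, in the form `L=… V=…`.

2πR = 2π·49.5 = 311.017673
per-turn = √(311.017673² + 32.5²) = √(96731.9927 + 1056.25) = √97788.2427 = 312.711117
L = 6.5 × 312.711117 = 2032.622261
V = π·1.25² × L = 4.908739 × 2032.622261 = 9977.611191

L=2032.622 V=9977.611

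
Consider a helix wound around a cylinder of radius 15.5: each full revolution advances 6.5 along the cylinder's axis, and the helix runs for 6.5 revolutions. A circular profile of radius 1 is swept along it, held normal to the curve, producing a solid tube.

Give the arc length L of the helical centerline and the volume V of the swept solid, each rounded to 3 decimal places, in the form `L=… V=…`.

2πR = 2π·15.5 = 97.389372
per-turn = √(97.389372² + 6.5²) = √(9484.6898 + 42.25) = √9526.9398 = 97.606044
L = 6.5 × 97.606044 = 634.439286
V = π·1² × L = 3.141593 × 634.439286 = 1993.149800

L=634.439 V=1993.150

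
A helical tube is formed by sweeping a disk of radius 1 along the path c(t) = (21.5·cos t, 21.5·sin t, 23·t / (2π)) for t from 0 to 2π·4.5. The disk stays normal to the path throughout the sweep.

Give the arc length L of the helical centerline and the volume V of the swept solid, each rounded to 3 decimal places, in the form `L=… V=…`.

L=616.646 V=1937.251

2πR = 2π·21.5 = 135.088484
per-turn = √(135.088484² + 23²) = √(18248.8985 + 529) = √18777.8985 = 137.032473
L = 4.5 × 137.032473 = 616.646127
V = π·1² × L = 3.141593 × 616.646127 = 1937.250941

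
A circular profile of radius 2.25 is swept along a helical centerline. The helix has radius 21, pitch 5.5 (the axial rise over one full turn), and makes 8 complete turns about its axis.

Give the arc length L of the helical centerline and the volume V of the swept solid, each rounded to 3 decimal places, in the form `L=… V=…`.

L=1056.492 V=16802.776

2πR = 2π·21 = 131.946891
per-turn = √(131.946891² + 5.5²) = √(17409.9822 + 30.25) = √17440.2322 = 132.061471
L = 8 × 132.061471 = 1056.491769
V = π·2.25² × L = 15.904313 × 1056.491769 = 16802.775578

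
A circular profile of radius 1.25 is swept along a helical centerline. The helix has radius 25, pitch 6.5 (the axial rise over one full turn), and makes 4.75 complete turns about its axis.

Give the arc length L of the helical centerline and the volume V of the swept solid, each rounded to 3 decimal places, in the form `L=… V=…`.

L=746.767 V=3665.683

2πR = 2π·25 = 157.079633
per-turn = √(157.079633² + 6.5²) = √(24674.0110 + 42.25) = √24716.2610 = 157.214061
L = 4.75 × 157.214061 = 746.766790
V = π·1.25² × L = 4.908739 × 746.766790 = 3665.682909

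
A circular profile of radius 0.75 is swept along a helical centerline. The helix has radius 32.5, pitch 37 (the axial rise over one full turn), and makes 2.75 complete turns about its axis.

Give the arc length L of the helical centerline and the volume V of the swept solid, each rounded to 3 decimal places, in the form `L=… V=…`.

L=570.703 V=1008.516

2πR = 2π·32.5 = 204.203522
per-turn = √(204.203522² + 37²) = √(41699.0786 + 1369) = √43068.0786 = 207.528501
L = 2.75 × 207.528501 = 570.703377
V = π·0.75² × L = 1.767146 × 570.703377 = 1008.516114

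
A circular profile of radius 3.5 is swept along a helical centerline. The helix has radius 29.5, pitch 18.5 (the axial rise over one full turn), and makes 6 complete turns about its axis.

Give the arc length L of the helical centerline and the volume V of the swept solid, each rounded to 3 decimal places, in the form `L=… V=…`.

L=1117.649 V=43012.192

2πR = 2π·29.5 = 185.353967
per-turn = √(185.353967² + 18.5²) = √(34356.0929 + 342.25) = √34698.3429 = 186.274912
L = 6 × 186.274912 = 1117.649473
V = π·3.5² × L = 38.484510 × 1117.649473 = 43012.192338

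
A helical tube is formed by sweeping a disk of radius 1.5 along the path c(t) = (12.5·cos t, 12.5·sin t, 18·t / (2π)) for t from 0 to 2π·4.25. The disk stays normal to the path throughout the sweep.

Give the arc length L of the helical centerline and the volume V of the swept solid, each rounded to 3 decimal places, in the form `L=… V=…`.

L=342.448 V=2420.624

2πR = 2π·12.5 = 78.539816
per-turn = √(78.539816² + 18²) = √(6168.5028 + 324) = √6492.5028 = 80.576068
L = 4.25 × 80.576068 = 342.448289
V = π·1.5² × L = 7.068583 × 342.448289 = 2420.624318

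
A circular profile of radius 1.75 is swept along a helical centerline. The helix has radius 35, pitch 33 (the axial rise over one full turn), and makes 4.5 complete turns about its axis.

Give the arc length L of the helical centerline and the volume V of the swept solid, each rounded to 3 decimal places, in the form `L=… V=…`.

L=1000.682 V=9627.686

2πR = 2π·35 = 219.911486
per-turn = √(219.911486² + 33²) = √(48361.0616 + 1089) = √49450.0616 = 222.373698
L = 4.5 × 222.373698 = 1000.681641
V = π·1.75² × L = 9.621128 × 1000.681641 = 9627.685657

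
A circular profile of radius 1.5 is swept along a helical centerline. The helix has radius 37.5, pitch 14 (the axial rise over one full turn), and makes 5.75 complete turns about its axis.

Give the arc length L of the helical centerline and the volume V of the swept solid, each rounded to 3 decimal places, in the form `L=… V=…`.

L=1357.201 V=9593.491

2πR = 2π·37.5 = 235.619449
per-turn = √(235.619449² + 14²) = √(55516.5248 + 196) = √55712.5248 = 236.035007
L = 5.75 × 236.035007 = 1357.201293
V = π·1.5² × L = 7.068583 × 1357.201293 = 9593.490626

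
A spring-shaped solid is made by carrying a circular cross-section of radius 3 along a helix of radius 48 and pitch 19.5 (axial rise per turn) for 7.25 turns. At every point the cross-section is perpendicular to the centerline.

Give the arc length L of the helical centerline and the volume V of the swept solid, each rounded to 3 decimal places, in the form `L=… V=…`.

L=2191.114 V=61952.293

2πR = 2π·48 = 301.592895
per-turn = √(301.592895² + 19.5²) = √(90958.2742 + 380.25) = √91338.5242 = 302.222640
L = 7.25 × 302.222640 = 2191.114140
V = π·3² × L = 28.274334 × 2191.114140 = 61952.292779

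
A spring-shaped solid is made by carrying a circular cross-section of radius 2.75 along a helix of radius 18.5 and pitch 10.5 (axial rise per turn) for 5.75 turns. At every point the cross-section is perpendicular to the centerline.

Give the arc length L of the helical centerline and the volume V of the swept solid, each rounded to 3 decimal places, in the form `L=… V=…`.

L=671.095 V=15944.077

2πR = 2π·18.5 = 116.238928
per-turn = √(116.238928² + 10.5²) = √(13511.4884 + 110.25) = √13621.7384 = 116.712203
L = 5.75 × 116.712203 = 671.095170
V = π·2.75² × L = 23.758294 × 671.095170 = 15944.076639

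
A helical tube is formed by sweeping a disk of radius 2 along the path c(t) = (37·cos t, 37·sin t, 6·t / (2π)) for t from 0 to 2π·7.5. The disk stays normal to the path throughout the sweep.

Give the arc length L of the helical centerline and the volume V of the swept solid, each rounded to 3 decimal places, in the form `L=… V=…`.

2πR = 2π·37 = 232.477856
per-turn = √(232.477856² + 6²) = √(54045.9537 + 36) = √54081.9537 = 232.555270
L = 7.5 × 232.555270 = 1744.164527
V = π·2² × L = 12.566371 × 1744.164527 = 21917.817853

L=1744.165 V=21917.818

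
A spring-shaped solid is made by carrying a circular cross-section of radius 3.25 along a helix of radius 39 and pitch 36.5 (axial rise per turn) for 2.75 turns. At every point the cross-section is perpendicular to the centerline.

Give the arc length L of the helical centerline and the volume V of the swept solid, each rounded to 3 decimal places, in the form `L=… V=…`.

2πR = 2π·39 = 245.044227
per-turn = √(245.044227² + 36.5²) = √(60046.6732 + 1332.25) = √61378.9232 = 247.747701
L = 2.75 × 247.747701 = 681.306177
V = π·3.25² × L = 33.183072 × 681.306177 = 22607.832193

L=681.306 V=22607.832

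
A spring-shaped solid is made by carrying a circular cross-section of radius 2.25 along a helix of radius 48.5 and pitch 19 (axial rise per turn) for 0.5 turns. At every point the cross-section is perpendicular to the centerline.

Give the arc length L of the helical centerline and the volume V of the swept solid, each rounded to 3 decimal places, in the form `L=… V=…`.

2πR = 2π·48.5 = 304.734487
per-turn = √(304.734487² + 19²) = √(92863.1078 + 361) = √93224.1078 = 305.326232
L = 0.5 × 305.326232 = 152.663116
V = π·2.25² × L = 15.904313 × 152.663116 = 2428.001949

L=152.663 V=2428.002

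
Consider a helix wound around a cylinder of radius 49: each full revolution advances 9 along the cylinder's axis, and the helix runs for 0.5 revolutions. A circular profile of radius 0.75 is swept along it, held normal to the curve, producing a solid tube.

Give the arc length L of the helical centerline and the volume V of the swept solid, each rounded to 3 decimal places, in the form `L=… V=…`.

L=154.004 V=272.147

2πR = 2π·49 = 307.876080
per-turn = √(307.876080² + 9²) = √(94787.6807 + 81) = √94868.6807 = 308.007598
L = 0.5 × 308.007598 = 154.003799
V = π·0.75² × L = 1.767146 × 154.003799 = 272.147177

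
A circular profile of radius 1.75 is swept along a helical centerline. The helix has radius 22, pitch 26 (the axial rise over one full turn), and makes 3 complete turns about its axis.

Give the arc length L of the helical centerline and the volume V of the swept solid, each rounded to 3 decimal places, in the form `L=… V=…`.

L=421.962 V=4059.751

2πR = 2π·22 = 138.230077
per-turn = √(138.230077² + 26²) = √(19107.5541 + 676) = √19783.5541 = 140.654023
L = 3 × 140.654023 = 421.962068
V = π·1.75² × L = 9.621128 × 421.962068 = 4059.750860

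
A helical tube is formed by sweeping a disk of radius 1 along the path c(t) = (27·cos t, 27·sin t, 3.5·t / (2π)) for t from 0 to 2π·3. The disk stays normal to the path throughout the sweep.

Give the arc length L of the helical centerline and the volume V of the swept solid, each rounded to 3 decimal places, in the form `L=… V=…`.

2πR = 2π·27 = 169.646003
per-turn = √(169.646003² + 3.5²) = √(28779.7664 + 12.25) = √28792.0164 = 169.682104
L = 3 × 169.682104 = 509.046312
V = π·1² × L = 3.141593 × 509.046312 = 1599.216155

L=509.046 V=1599.216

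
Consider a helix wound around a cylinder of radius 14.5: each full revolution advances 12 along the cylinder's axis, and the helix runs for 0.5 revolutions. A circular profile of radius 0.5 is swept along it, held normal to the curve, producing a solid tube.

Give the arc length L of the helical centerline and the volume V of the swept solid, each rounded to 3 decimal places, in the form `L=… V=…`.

L=45.947 V=36.086

2πR = 2π·14.5 = 91.106187
per-turn = √(91.106187² + 12²) = √(8300.3373 + 144) = √8444.3373 = 91.893075
L = 0.5 × 91.893075 = 45.946538
V = π·0.5² × L = 0.785398 × 45.946538 = 36.086326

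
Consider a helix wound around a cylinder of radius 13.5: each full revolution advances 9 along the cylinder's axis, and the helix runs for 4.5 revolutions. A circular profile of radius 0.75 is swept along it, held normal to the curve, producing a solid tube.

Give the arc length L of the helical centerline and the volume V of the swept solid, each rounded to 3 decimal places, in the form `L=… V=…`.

L=383.846 V=678.312

2πR = 2π·13.5 = 84.823002
per-turn = √(84.823002² + 9²) = √(7194.9416 + 81) = √7275.9416 = 85.299130
L = 4.5 × 85.299130 = 383.846086
V = π·0.75² × L = 1.767146 × 383.846086 = 678.312024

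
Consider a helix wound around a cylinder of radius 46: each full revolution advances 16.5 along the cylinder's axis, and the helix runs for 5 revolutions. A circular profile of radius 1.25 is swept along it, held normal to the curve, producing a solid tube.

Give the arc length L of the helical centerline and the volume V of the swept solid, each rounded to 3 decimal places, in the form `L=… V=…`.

L=1447.486 V=7105.328

2πR = 2π·46 = 289.026524
per-turn = √(289.026524² + 16.5²) = √(83536.3317 + 272.25) = √83808.5817 = 289.497119
L = 5 × 289.497119 = 1447.485593
V = π·1.25² × L = 4.908739 × 1447.485593 = 7105.328288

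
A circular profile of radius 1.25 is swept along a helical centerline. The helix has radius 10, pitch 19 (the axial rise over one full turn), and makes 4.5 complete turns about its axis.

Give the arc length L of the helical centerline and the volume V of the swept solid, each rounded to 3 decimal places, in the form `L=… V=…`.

2πR = 2π·10 = 62.831853
per-turn = √(62.831853² + 19²) = √(3947.8418 + 361) = √4308.8418 = 65.641768
L = 4.5 × 65.641768 = 295.387958
V = π·1.25² × L = 4.908739 × 295.387958 = 1449.982247

L=295.388 V=1449.982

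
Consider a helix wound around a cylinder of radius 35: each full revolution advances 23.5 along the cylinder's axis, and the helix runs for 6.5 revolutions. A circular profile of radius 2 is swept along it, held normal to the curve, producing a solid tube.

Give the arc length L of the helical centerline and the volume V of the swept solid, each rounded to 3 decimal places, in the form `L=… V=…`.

2πR = 2π·35 = 219.911486
per-turn = √(219.911486² + 23.5²) = √(48361.0616 + 552.25) = √48913.3116 = 221.163540
L = 6.5 × 221.163540 = 1437.563012
V = π·2² × L = 12.566371 × 1437.563012 = 18064.949591

L=1437.563 V=18064.950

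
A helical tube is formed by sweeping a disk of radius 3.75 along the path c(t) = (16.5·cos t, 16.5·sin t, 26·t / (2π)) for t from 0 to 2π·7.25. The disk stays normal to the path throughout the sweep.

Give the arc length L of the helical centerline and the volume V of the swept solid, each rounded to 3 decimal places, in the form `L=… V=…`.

2πR = 2π·16.5 = 103.672558
per-turn = √(103.672558² + 26²) = √(10747.9992 + 676) = √11423.9992 = 106.883110
L = 7.25 × 106.883110 = 774.902547
V = π·3.75² × L = 44.178647 × 774.902547 = 34234.145850

L=774.903 V=34234.146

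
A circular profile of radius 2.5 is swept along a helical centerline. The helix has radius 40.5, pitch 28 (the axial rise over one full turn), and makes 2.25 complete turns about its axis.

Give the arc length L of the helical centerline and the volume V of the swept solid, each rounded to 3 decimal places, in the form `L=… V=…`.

2πR = 2π·40.5 = 254.469005
per-turn = √(254.469005² + 28²) = √(64754.4745 + 784) = √65538.4745 = 256.004833
L = 2.25 × 256.004833 = 576.010874
V = π·2.5² × L = 19.634954 × 576.010874 = 11309.947065

L=576.011 V=11309.947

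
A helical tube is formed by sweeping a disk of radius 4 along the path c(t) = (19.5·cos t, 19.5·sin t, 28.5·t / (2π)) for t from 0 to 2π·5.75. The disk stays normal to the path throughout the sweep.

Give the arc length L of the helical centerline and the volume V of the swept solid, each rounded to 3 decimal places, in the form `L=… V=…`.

L=723.311 V=36357.559

2πR = 2π·19.5 = 122.522113
per-turn = √(122.522113² + 28.5²) = √(15011.6683 + 812.25) = √15823.9183 = 125.793157
L = 5.75 × 125.793157 = 723.310652
V = π·4² × L = 50.265482 × 723.310652 = 36357.558865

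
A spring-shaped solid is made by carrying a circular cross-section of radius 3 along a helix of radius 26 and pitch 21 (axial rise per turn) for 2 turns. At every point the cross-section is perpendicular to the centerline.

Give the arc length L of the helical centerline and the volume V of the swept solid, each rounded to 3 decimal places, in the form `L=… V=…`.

2πR = 2π·26 = 163.362818
per-turn = √(163.362818² + 21²) = √(26687.4103 + 441) = √27128.4103 = 164.707044
L = 2 × 164.707044 = 329.414088
V = π·3² × L = 28.274334 × 329.414088 = 9313.963902

L=329.414 V=9313.964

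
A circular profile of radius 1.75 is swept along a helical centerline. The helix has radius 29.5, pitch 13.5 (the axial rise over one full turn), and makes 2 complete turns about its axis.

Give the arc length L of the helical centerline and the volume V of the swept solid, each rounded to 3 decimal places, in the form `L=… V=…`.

L=371.690 V=3576.076

2πR = 2π·29.5 = 185.353967
per-turn = √(185.353967² + 13.5²) = √(34356.0929 + 182.25) = √34538.3429 = 185.844943
L = 2 × 185.844943 = 371.689886
V = π·1.75² × L = 9.621128 × 371.689886 = 3576.075788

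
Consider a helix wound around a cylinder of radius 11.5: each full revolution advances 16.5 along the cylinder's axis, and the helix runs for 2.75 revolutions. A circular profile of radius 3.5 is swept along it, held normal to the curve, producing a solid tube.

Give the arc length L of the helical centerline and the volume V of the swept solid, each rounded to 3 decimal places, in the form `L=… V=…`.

2πR = 2π·11.5 = 72.256631
per-turn = √(72.256631² + 16.5²) = √(5221.0207 + 272.25) = √5493.2707 = 74.116602
L = 2.75 × 74.116602 = 203.820656
V = π·3.5² × L = 38.484510 × 203.820656 = 7843.938082

L=203.821 V=7843.938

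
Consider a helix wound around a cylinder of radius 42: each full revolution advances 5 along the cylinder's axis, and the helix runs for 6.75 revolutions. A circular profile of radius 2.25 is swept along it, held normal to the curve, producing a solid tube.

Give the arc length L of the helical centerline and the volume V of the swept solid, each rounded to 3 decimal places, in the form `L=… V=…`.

2πR = 2π·42 = 263.893783
per-turn = √(263.893783² + 5²) = √(69639.9287 + 25) = √69664.9287 = 263.941146
L = 6.75 × 263.941146 = 1781.602737
V = π·2.25² × L = 15.904313 × 1781.602737 = 28335.167227

L=1781.603 V=28335.167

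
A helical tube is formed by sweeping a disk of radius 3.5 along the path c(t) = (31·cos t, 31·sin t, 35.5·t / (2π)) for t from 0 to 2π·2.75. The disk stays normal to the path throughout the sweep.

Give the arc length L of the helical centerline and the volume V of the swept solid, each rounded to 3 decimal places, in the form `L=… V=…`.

2πR = 2π·31 = 194.778745
per-turn = √(194.778745² + 35.5²) = √(37938.7593 + 1260.25) = √39199.0093 = 197.987397
L = 2.75 × 197.987397 = 544.465341
V = π·3.5² × L = 38.484510 × 544.465341 = 20953.481879

L=544.465 V=20953.482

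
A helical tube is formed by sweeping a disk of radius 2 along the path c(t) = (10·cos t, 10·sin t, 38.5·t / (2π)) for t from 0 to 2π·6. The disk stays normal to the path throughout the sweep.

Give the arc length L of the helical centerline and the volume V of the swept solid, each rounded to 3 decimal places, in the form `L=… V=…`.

L=442.135 V=5556.031

2πR = 2π·10 = 62.831853
per-turn = √(62.831853² + 38.5²) = √(3947.8418 + 1482.25) = √5430.0918 = 73.689156
L = 6 × 73.689156 = 442.134938
V = π·2² × L = 12.566371 × 442.134938 = 5556.031492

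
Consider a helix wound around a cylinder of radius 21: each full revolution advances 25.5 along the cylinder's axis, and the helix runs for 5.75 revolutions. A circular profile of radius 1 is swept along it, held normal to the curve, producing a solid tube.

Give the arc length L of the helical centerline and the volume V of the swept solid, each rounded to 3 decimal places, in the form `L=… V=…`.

2πR = 2π·21 = 131.946891
per-turn = √(131.946891² + 25.5²) = √(17409.9822 + 650.25) = √18060.2322 = 134.388363
L = 5.75 × 134.388363 = 772.733088
V = π·1² × L = 3.141593 × 772.733088 = 2427.612594

L=772.733 V=2427.613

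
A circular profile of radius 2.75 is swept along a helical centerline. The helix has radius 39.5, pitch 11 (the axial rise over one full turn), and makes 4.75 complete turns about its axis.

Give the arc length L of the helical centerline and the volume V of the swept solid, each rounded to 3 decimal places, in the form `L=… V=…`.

L=1180.040 V=28035.737

2πR = 2π·39.5 = 248.185820
per-turn = √(248.185820² + 11²) = √(61596.2011 + 121) = √61717.2011 = 248.429469
L = 4.75 × 248.429469 = 1180.039978
V = π·2.75² × L = 23.758294 × 1180.039978 = 28035.737246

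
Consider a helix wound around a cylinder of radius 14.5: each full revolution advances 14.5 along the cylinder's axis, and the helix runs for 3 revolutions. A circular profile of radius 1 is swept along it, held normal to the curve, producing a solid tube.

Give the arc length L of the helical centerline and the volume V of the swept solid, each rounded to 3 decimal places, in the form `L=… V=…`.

L=276.759 V=869.463

2πR = 2π·14.5 = 91.106187
per-turn = √(91.106187² + 14.5²) = √(8300.3373 + 210.25) = √8510.5873 = 92.252844
L = 3 × 92.252844 = 276.758533
V = π·1² × L = 3.141593 × 276.758533 = 869.462575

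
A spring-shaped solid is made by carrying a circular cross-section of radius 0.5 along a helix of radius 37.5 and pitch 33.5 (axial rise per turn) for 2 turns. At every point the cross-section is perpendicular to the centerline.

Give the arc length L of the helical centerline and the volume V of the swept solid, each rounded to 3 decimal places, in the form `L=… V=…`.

2πR = 2π·37.5 = 235.619449
per-turn = √(235.619449² + 33.5²) = √(55516.5248 + 1122.25) = √56638.7748 = 237.989022
L = 2 × 237.989022 = 475.978045
V = π·0.5² × L = 0.785398 × 475.978045 = 373.832282

L=475.978 V=373.832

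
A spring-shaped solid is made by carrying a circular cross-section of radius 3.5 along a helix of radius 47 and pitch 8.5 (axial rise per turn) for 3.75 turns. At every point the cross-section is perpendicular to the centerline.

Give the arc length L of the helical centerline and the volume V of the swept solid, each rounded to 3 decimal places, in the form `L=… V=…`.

2πR = 2π·47 = 295.309709
per-turn = √(295.309709² + 8.5²) = √(87207.8245 + 72.25) = √87280.0745 = 295.432013
L = 3.75 × 295.432013 = 1107.870050
V = π·3.5² × L = 38.484510 × 1107.870050 = 42635.836022

L=1107.870 V=42635.836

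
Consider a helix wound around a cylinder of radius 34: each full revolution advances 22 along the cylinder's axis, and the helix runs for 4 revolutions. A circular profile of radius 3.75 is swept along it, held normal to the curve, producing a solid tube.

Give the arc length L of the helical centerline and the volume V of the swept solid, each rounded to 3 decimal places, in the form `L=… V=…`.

L=859.032 V=37950.893

2πR = 2π·34 = 213.628300
per-turn = √(213.628300² + 22²) = √(45637.0508 + 484) = √46121.0508 = 214.758122
L = 4 × 214.758122 = 859.032486
V = π·3.75² × L = 44.178647 × 859.032486 = 37950.892695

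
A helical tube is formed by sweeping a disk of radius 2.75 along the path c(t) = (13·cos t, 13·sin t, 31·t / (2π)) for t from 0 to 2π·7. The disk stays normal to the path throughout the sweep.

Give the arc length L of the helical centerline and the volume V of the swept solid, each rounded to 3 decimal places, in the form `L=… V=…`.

2πR = 2π·13 = 81.681409
per-turn = √(81.681409² + 31²) = √(6671.8526 + 961) = √7632.8526 = 87.366198
L = 7 × 87.366198 = 611.563387
V = π·2.75² × L = 23.758294 × 611.563387 = 14529.703016

L=611.563 V=14529.703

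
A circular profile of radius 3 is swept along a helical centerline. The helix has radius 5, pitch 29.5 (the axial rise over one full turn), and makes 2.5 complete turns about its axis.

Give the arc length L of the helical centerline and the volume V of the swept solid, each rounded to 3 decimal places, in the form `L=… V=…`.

2πR = 2π·5 = 31.415927
per-turn = √(31.415927² + 29.5²) = √(986.9604 + 870.25) = √1857.2104 = 43.095364
L = 2.5 × 43.095364 = 107.738411
V = π·3² × L = 28.274334 × 107.738411 = 3046.231811

L=107.738 V=3046.232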